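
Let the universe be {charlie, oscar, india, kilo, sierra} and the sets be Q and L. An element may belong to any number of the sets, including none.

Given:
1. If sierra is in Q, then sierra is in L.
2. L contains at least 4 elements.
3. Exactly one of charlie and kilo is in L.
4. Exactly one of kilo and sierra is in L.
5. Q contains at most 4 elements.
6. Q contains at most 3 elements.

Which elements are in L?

L = {charlie, india, oscar, sierra}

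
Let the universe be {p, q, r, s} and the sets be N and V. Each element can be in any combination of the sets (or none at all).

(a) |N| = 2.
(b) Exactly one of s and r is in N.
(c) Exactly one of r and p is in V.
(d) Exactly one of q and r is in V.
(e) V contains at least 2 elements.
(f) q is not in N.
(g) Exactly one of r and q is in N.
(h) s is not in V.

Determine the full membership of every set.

N = {p, r}; V = {p, q}

From (f): q ∉ N.
From (h): s ∉ V.
(g) (exactly one): r ∈ N.
(b) (exactly one): s ∉ N.
(a): only 2 candidates remain for N, so all are in.
Suppose p ∉ V: no assignment then satisfies all the clues, so p ∈ V.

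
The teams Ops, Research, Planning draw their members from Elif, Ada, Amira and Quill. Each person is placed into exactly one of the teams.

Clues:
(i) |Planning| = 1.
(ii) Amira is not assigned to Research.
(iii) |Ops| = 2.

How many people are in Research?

1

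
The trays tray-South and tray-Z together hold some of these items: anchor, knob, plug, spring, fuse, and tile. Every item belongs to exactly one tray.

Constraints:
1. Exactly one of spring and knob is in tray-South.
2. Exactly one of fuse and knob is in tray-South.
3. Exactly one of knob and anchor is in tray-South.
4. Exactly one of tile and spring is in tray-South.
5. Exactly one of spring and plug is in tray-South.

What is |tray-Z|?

3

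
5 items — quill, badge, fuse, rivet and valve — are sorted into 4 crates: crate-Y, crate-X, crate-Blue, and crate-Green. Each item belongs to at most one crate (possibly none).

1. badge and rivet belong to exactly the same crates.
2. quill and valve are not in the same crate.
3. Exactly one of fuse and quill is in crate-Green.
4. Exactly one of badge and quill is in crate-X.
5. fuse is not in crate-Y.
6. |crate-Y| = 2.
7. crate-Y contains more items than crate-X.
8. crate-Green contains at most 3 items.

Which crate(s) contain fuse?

fuse: crate-Green

From (5): fuse ∉ crate-Y.
Suppose fuse ∈ crate-X: no assignment then satisfies all the clues, so fuse ∉ crate-X.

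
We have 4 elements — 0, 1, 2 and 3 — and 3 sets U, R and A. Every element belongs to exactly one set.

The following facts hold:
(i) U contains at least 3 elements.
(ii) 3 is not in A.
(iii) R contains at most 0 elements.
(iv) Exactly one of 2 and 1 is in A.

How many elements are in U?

3

From (ii): 3 ∉ A.
(iii): R already has 0, so the rest are out.
Only one set left: 3 ∈ U.
Suppose 0 ∉ U: no assignment then satisfies all the clues, so 0 ∈ U.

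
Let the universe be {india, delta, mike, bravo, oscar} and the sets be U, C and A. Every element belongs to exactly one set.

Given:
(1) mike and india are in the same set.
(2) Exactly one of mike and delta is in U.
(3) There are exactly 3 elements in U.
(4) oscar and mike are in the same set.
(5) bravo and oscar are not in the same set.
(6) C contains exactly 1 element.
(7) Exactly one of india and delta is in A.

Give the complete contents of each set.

U = {india, mike, oscar}; C = {bravo}; A = {delta}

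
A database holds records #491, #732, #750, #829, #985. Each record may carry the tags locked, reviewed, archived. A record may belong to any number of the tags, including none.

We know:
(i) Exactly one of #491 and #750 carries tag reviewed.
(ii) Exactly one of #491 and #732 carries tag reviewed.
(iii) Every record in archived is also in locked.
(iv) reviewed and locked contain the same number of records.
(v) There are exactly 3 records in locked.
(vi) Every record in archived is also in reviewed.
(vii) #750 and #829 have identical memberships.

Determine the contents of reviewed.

reviewed = {#732, #750, #829}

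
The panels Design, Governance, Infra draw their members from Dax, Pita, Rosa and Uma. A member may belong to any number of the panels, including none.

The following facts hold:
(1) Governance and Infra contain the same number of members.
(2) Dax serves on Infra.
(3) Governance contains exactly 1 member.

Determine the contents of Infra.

Infra = {Dax}

From (2): Dax ∈ Infra.
Suppose Pita ∈ Infra: no assignment then satisfies all the clues, so Pita ∉ Infra.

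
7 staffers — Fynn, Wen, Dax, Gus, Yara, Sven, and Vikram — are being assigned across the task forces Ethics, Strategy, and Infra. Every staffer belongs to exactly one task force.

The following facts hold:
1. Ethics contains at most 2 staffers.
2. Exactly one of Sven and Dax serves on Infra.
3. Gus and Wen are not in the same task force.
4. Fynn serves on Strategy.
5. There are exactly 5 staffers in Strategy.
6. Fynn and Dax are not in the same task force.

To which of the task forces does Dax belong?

Dax: Infra

From (4): Fynn ∈ Strategy.
(6): Dax ∉ Strategy.
Suppose Dax ∈ Ethics: no assignment then satisfies all the clues, so Dax ∉ Ethics.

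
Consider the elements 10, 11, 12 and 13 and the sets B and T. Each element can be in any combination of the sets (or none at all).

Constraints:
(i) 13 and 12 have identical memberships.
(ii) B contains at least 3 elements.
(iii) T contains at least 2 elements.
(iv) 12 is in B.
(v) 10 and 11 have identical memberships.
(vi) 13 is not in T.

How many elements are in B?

4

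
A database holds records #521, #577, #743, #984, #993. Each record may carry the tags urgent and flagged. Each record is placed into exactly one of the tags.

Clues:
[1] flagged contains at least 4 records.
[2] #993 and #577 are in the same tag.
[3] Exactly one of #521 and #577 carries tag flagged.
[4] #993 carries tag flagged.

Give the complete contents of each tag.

From (4): #993 ∈ flagged.
(2): #577 matches #993: #577 ∉ urgent.
(2): #577 matches #993: #577 ∈ flagged.
(3) (exactly one): #521 ∉ flagged.
Only one tag left: #521 ∈ urgent.
(1): only 4 candidates remain for flagged, so all are in.

urgent = {#521}; flagged = {#577, #743, #984, #993}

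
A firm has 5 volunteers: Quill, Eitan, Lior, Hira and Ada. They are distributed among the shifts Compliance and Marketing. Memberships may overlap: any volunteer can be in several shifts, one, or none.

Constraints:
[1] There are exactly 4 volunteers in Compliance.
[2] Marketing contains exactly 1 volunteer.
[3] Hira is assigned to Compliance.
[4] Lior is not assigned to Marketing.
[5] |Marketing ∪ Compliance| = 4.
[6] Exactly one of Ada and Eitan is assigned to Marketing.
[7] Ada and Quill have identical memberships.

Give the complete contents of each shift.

From (3): Hira ∈ Compliance.
From (4): Lior ∉ Marketing.
Suppose Quill ∉ Compliance: no assignment then satisfies all the clues, so Quill ∈ Compliance.

Compliance = {Ada, Eitan, Hira, Quill}; Marketing = {Eitan}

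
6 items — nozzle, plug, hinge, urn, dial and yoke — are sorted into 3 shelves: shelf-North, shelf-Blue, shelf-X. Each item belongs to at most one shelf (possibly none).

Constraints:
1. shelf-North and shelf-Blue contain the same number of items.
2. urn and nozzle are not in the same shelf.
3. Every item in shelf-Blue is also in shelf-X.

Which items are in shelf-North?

shelf-North = {}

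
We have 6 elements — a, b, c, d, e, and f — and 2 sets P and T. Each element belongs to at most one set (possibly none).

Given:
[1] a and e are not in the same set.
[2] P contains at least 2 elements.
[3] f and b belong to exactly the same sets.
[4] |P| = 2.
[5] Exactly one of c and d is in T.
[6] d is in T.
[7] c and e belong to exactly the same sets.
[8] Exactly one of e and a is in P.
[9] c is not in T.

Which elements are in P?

P = {c, e}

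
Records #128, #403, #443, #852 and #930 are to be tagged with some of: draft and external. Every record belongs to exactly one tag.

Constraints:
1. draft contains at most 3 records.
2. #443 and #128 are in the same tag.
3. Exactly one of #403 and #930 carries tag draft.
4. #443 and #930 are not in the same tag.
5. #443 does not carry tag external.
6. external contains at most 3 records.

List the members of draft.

From (5): #443 ∉ external.
(2): #128 matches #443: #128 ∉ external.
Only one tag left: #128 ∈ draft.
Only one tag left: #443 ∈ draft.
(4): #930 ∉ draft.
Only one tag left: #930 ∈ external.
(3) (exactly one): #403 ∈ draft.
(1): draft already has 3, so the rest are out.
Only one tag left: #852 ∈ external.

draft = {#128, #403, #443}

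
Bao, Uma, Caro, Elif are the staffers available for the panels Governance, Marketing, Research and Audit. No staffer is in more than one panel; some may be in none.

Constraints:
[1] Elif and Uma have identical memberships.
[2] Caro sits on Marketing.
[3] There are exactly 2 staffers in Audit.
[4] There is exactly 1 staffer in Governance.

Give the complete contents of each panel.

Governance = {Bao}; Marketing = {Caro}; Research = {}; Audit = {Elif, Uma}

From (2): Caro ∈ Marketing.
Suppose Bao ∉ Governance: no assignment then satisfies all the clues, so Bao ∈ Governance.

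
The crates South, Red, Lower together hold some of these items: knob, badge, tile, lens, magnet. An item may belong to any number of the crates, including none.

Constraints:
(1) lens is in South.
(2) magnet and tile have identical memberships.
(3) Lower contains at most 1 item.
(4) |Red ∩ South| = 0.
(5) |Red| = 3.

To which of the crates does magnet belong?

magnet: Red

From (1): lens ∈ South.
Suppose magnet ∈ South: no assignment then satisfies all the clues, so magnet ∉ South.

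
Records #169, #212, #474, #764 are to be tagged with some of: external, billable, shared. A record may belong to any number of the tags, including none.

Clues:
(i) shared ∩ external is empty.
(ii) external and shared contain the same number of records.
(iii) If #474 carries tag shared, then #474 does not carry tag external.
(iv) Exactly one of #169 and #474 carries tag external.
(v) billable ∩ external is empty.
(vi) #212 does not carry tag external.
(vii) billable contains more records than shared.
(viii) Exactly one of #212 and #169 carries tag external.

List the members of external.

From (vi): #212 ∉ external.
(viii) (exactly one): #169 ∈ external.
(i) (disjoint): #169 ∉ shared.
(iv) (exactly one): #474 ∉ external.
(v) (disjoint): #169 ∉ billable.
Suppose #764 ∈ external: no assignment then satisfies all the clues, so #764 ∉ external.

external = {#169}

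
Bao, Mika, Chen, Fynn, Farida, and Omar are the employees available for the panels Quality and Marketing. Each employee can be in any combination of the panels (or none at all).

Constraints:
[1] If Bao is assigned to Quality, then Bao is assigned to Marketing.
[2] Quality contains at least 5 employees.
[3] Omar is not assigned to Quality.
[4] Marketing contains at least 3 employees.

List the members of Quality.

From (3): Omar ∉ Quality.
(2): only 5 candidates remain for Quality, so all are in.
(1): Bao ∈ Marketing.

Quality = {Bao, Chen, Farida, Fynn, Mika}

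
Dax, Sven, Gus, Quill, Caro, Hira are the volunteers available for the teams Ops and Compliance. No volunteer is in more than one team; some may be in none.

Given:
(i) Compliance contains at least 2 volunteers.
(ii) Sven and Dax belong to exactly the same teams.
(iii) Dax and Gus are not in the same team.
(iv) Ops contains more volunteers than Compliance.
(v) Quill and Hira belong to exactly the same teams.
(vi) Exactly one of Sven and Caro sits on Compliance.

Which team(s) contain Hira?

Hira: Ops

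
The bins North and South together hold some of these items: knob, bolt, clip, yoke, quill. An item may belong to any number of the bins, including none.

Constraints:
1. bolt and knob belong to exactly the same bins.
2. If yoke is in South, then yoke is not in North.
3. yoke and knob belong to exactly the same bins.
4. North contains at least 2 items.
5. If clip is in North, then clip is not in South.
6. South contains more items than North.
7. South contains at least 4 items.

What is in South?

South = {bolt, knob, quill, yoke}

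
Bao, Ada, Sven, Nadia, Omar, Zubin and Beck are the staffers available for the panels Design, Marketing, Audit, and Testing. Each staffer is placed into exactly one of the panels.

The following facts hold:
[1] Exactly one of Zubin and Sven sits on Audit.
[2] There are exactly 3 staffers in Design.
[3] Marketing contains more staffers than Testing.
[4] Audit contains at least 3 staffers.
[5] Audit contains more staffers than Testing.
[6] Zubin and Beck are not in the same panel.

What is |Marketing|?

1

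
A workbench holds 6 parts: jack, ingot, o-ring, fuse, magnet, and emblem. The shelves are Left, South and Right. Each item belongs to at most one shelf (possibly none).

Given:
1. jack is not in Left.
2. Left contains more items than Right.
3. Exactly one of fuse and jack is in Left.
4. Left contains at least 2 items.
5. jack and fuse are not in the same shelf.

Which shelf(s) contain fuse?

fuse: Left

From (1): jack ∉ Left.
(3) (exactly one): fuse ∈ Left.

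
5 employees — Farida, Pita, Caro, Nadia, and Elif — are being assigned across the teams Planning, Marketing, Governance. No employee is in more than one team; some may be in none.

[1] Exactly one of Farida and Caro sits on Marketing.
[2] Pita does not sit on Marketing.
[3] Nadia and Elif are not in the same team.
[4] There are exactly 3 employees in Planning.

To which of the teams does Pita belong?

Pita: Planning

From (2): Pita ∉ Marketing.
Suppose Pita ∉ Planning: no assignment then satisfies all the clues, so Pita ∈ Planning.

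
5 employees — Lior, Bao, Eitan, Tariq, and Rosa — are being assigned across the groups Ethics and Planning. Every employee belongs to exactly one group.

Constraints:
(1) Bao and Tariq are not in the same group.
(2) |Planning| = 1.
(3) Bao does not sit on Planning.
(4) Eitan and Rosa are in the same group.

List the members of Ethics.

Ethics = {Bao, Eitan, Lior, Rosa}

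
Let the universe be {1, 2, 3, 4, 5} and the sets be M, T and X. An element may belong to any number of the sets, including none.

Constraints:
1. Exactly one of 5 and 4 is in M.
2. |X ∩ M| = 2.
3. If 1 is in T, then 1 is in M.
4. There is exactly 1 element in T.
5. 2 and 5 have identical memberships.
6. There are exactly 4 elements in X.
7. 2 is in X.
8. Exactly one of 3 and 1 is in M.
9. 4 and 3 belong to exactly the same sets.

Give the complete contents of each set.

M = {1, 2, 5}; T = {1}; X = {2, 3, 4, 5}

From (7): 2 ∈ X.
(5): 5 matches 2: 5 ∈ X.
Suppose 1 ∉ M: no assignment then satisfies all the clues, so 1 ∈ M.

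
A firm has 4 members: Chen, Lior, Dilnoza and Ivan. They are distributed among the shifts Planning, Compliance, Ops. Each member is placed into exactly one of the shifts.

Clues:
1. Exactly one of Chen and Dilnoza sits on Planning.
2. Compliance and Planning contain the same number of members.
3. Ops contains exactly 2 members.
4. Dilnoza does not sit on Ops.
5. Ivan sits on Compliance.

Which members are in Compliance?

From (4): Dilnoza ∉ Ops.
From (5): Ivan ∈ Compliance.
(3): only 2 candidates remain for Ops, so all are in.
(1) (exactly one): Dilnoza ∈ Planning.

Compliance = {Ivan}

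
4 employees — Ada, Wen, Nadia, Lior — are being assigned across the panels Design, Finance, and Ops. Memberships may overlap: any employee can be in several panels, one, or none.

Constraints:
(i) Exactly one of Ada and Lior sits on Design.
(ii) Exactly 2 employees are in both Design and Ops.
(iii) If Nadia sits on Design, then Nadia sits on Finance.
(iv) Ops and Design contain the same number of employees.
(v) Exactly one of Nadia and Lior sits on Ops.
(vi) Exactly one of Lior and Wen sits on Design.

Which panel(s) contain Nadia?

Nadia: Design, Finance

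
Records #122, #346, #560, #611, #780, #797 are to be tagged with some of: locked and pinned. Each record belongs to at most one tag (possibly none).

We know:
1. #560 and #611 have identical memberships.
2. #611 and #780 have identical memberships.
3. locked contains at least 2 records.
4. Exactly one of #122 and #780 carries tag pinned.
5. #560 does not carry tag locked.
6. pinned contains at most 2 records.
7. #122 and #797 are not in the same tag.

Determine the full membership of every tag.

locked = {#346, #797}; pinned = {#122}

From (5): #560 ∉ locked.
(1): #611 matches #560: #611 ∉ locked.
(2): #780 matches #611: #780 ∉ locked.
Suppose #122 ∈ locked: no assignment then satisfies all the clues, so #122 ∉ locked.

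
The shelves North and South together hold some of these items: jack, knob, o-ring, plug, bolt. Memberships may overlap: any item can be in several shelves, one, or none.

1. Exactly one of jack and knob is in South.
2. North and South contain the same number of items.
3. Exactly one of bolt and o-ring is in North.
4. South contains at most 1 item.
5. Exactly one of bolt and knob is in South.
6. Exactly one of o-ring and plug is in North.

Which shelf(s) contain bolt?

bolt: none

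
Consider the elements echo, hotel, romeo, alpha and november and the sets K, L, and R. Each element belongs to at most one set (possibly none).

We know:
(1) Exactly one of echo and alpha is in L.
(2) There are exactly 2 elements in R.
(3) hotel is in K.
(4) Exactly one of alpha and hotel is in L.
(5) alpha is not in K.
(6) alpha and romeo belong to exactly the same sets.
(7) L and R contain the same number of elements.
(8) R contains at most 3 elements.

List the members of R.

R = {echo, november}

From (3): hotel ∈ K.
From (5): alpha ∉ K.
(4) (exactly one): alpha ∈ L.
(6): romeo matches alpha: romeo ∉ K.
(6): romeo matches alpha: romeo ∈ L.
(1) (exactly one): echo ∉ L.
(2): only 2 candidates remain for R, so all are in.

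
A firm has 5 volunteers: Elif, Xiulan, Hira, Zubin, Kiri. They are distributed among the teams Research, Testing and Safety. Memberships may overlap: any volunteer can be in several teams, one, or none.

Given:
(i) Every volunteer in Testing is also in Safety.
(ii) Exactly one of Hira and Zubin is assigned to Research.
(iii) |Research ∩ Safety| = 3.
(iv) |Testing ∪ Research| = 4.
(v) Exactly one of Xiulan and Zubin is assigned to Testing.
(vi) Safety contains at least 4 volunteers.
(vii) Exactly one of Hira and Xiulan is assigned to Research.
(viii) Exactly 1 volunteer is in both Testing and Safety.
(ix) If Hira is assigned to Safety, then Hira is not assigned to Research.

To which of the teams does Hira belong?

Hira: Safety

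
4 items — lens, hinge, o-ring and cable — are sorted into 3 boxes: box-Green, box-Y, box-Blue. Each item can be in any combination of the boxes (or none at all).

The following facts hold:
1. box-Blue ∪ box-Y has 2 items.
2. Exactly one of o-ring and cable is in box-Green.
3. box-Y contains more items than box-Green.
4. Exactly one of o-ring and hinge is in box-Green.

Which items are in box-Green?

box-Green = {o-ring}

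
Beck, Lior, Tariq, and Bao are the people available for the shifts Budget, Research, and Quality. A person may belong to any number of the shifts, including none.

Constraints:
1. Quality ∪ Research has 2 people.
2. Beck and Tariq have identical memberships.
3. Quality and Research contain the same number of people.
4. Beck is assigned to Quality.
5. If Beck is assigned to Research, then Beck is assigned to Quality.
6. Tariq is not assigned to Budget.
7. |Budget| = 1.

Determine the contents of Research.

Research = {Beck, Tariq}

From (4): Beck ∈ Quality.
From (6): Tariq ∉ Budget.
(2): Beck matches Tariq: Beck ∉ Budget.
(2): Tariq matches Beck: Tariq ∈ Quality.
Suppose Beck ∉ Research: no assignment then satisfies all the clues, so Beck ∈ Research.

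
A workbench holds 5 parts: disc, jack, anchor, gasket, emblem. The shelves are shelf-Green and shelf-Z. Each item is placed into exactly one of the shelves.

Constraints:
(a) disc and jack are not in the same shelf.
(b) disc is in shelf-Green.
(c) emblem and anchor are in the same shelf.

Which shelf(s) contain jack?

jack: shelf-Z

From (b): disc ∈ shelf-Green.
(a): jack ∉ shelf-Green.
Only one shelf left: jack ∈ shelf-Z.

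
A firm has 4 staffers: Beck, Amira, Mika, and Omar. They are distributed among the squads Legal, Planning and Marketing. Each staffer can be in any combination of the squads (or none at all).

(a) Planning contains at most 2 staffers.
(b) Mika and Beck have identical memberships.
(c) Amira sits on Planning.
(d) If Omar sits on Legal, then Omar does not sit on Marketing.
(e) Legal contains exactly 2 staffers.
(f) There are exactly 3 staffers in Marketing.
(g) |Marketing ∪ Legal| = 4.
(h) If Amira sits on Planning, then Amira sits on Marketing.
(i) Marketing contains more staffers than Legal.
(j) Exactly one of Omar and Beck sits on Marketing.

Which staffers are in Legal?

From (c): Amira ∈ Planning.
(h): Amira ∈ Marketing.
Suppose Beck ∈ Legal: no assignment then satisfies all the clues, so Beck ∉ Legal.

Legal = {Amira, Omar}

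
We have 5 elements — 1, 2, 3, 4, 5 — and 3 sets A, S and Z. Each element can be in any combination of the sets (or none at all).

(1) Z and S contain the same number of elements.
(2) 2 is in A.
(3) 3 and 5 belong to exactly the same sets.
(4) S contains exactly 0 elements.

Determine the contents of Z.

Z = {}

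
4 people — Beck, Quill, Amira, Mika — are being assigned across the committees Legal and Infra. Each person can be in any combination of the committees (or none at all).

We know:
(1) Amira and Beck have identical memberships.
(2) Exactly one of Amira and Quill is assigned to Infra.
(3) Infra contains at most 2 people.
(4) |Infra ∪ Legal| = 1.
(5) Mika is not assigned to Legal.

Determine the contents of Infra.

Infra = {Quill}

From (5): Mika ∉ Legal.
Suppose Beck ∈ Infra: no assignment then satisfies all the clues, so Beck ∉ Infra.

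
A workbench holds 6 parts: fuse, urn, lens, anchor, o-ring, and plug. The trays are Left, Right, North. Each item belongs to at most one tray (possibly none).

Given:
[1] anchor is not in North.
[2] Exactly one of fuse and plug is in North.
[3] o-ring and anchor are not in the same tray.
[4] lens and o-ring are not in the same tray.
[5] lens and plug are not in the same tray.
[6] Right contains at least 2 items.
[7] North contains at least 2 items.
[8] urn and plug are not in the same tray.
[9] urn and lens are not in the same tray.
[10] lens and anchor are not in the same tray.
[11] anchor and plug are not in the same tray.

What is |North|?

2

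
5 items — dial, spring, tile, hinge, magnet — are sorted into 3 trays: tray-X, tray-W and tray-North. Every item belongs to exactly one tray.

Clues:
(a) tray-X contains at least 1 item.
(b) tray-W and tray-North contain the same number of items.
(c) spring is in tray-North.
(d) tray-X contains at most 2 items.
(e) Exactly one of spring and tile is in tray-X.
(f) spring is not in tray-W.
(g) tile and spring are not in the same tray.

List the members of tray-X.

tray-X = {tile}

From (c): spring ∈ tray-North.
(e) (exactly one): tile ∈ tray-X.
Suppose dial ∈ tray-X: no assignment then satisfies all the clues, so dial ∉ tray-X.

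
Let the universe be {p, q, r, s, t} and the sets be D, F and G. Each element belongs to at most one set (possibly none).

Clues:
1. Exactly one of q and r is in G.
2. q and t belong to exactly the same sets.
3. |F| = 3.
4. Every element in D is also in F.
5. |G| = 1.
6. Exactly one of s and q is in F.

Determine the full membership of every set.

D = {}; F = {p, q, t}; G = {r}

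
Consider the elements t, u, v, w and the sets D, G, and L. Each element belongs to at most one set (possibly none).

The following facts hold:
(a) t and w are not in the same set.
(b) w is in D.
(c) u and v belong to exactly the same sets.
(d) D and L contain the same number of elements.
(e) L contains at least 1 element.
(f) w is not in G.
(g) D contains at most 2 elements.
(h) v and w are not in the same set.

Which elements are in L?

From (b): w ∈ D.
(a): t ∉ D.
(h): v ∉ D.
(c): u matches v: u ∉ D.
Suppose t ∉ L: no assignment then satisfies all the clues, so t ∈ L.

L = {t}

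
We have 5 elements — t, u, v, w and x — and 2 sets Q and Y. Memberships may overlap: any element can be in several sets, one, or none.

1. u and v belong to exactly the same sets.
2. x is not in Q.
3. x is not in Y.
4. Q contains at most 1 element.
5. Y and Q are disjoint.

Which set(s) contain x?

x: none

From (2): x ∉ Q.
From (3): x ∉ Y.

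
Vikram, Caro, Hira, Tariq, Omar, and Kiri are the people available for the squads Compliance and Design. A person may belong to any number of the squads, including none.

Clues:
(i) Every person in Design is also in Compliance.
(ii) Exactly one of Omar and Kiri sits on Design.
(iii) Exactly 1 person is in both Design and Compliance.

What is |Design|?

1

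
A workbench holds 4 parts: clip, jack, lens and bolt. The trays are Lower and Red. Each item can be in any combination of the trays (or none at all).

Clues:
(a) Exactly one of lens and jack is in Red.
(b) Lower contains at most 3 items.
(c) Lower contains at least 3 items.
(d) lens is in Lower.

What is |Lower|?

3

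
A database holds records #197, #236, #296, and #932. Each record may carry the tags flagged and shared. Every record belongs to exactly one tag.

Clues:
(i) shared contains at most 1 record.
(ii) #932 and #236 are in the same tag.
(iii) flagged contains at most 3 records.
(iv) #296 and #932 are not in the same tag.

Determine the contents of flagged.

flagged = {#197, #236, #932}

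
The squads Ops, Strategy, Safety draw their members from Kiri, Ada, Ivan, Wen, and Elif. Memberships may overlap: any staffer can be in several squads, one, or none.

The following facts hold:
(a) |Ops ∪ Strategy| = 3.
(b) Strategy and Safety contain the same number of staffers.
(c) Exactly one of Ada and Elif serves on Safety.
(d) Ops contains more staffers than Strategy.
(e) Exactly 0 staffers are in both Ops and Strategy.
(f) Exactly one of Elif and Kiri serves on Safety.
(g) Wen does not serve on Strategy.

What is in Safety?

Safety = {Elif}

From (g): Wen ∉ Strategy.
Suppose Kiri ∈ Safety: no assignment then satisfies all the clues, so Kiri ∉ Safety.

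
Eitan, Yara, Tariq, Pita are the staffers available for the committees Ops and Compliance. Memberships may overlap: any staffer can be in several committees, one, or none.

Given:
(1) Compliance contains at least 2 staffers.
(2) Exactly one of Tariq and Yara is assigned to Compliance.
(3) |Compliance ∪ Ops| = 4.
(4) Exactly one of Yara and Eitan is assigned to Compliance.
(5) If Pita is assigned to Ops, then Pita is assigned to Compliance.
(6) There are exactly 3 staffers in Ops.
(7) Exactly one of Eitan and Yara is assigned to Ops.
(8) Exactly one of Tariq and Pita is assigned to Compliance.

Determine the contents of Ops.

Ops = {Eitan, Pita, Tariq}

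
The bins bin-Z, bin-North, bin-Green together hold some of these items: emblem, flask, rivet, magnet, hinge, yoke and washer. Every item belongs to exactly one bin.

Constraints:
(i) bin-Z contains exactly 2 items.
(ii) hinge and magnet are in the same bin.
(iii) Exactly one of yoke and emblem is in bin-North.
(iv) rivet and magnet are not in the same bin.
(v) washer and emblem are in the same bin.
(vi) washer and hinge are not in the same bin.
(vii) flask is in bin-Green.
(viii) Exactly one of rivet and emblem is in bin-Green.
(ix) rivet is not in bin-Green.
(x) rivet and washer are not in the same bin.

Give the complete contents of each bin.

bin-Z = {hinge, magnet}; bin-North = {rivet, yoke}; bin-Green = {emblem, flask, washer}

From (vii): flask ∈ bin-Green.
From (ix): rivet ∉ bin-Green.
(viii) (exactly one): emblem ∈ bin-Green.
(iii) (exactly one): yoke ∈ bin-North.
(v): washer matches emblem: washer ∉ bin-Z.
(v): washer matches emblem: washer ∉ bin-North.
(v): washer matches emblem: washer ∈ bin-Green.
(vi): hinge ∉ bin-Green.
(ii): magnet matches hinge: magnet ∉ bin-Green.
Suppose rivet ∈ bin-Z: no assignment then satisfies all the clues, so rivet ∉ bin-Z.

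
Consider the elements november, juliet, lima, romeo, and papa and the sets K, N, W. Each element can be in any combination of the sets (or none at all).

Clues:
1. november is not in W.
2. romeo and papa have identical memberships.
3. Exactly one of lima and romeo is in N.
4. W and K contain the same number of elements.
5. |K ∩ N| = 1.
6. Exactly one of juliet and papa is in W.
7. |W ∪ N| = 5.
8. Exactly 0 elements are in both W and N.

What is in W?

W = {juliet, lima}

From (1): november ∉ W.
Suppose juliet ∉ W: no assignment then satisfies all the clues, so juliet ∈ W.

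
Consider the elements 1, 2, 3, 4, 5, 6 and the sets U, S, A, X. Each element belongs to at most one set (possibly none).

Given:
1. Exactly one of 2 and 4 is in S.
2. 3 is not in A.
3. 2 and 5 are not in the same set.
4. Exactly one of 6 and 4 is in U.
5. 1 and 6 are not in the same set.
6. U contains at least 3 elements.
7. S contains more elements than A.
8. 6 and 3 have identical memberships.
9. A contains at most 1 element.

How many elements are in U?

3

From (2): 3 ∉ A.
(8): 6 matches 3: 6 ∉ A.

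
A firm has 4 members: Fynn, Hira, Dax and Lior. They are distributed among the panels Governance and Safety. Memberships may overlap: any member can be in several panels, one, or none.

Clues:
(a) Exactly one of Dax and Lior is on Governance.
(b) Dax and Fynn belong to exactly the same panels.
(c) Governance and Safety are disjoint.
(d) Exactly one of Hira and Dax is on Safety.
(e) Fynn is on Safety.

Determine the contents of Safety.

Safety = {Dax, Fynn}

From (e): Fynn ∈ Safety.
(b): Dax matches Fynn: Dax ∈ Safety.
(c) (disjoint): Fynn ∉ Governance.
(c) (disjoint): Dax ∉ Governance.
(d) (exactly one): Hira ∉ Safety.
(a) (exactly one): Lior ∈ Governance.
(c) (disjoint): Lior ∉ Safety.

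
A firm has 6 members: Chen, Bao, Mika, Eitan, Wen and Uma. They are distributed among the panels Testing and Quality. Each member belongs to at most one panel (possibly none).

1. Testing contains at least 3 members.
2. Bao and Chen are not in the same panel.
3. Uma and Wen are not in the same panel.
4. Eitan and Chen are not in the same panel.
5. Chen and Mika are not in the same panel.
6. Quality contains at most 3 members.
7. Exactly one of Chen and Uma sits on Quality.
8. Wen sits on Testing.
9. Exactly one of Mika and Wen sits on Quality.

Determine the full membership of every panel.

Testing = {Bao, Eitan, Wen}; Quality = {Mika, Uma}

From (8): Wen ∈ Testing.
(3): Uma ∉ Testing.
(9) (exactly one): Mika ∈ Quality.
(5): Chen ∉ Quality.
(7) (exactly one): Uma ∈ Quality.
Suppose Chen ∈ Testing: no assignment then satisfies all the clues, so Chen ∉ Testing.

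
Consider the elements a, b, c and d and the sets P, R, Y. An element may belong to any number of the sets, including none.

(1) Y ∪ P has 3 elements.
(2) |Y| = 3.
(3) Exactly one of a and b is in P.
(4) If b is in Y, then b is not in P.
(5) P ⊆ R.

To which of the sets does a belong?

a: P, R, Y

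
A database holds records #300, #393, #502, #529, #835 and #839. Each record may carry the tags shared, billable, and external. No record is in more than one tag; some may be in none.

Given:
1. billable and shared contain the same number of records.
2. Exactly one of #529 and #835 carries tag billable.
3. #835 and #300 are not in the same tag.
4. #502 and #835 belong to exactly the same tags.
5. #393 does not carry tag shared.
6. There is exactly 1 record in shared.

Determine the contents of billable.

billable = {#529}

From (5): #393 ∉ shared.
Suppose #300 ∈ billable: no assignment then satisfies all the clues, so #300 ∉ billable.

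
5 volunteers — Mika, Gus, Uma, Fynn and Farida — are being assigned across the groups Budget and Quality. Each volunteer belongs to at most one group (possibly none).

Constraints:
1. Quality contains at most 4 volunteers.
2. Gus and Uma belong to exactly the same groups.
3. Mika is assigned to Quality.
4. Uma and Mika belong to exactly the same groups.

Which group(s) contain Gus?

Gus: Quality

From (3): Mika ∈ Quality.
(4): Uma matches Mika: Uma ∉ Budget.
(4): Uma matches Mika: Uma ∈ Quality.
(2): Gus matches Uma: Gus ∉ Budget.
(2): Gus matches Uma: Gus ∈ Quality.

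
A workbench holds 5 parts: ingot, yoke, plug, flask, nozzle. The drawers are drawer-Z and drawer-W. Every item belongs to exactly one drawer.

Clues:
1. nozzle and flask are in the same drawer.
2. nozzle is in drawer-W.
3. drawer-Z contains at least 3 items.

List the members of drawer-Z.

From (2): nozzle ∈ drawer-W.
(1): flask matches nozzle: flask ∉ drawer-Z.
(1): flask matches nozzle: flask ∈ drawer-W.
(3): only 3 candidates remain for drawer-Z, so all are in.

drawer-Z = {ingot, plug, yoke}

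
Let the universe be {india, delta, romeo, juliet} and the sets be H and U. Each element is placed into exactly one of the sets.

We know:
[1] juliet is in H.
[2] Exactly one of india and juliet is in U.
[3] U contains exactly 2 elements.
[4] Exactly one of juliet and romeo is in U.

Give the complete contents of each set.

From (1): juliet ∈ H.
(2) (exactly one): india ∈ U.
(4) (exactly one): romeo ∈ U.
(3): U already has 2, so the rest are out.
Only one set left: delta ∈ H.

H = {delta, juliet}; U = {india, romeo}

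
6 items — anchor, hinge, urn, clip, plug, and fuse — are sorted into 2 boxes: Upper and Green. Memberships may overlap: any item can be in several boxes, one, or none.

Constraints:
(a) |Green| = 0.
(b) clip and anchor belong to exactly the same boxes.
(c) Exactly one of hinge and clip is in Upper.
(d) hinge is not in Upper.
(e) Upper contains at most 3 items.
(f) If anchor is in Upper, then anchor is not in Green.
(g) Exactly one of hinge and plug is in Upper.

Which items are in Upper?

From (d): hinge ∉ Upper.
(a): Green already has 0, so the rest are out.
(c) (exactly one): clip ∈ Upper.
(g) (exactly one): plug ∈ Upper.
(b): anchor matches clip: anchor ∈ Upper.
(e): Upper already has 3, so the rest are out.

Upper = {anchor, clip, plug}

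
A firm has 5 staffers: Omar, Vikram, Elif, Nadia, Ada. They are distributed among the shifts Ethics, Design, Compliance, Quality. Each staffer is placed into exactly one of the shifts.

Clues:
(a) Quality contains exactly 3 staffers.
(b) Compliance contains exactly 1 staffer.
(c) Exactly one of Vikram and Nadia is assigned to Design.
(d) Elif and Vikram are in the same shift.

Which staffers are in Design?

Design = {Nadia}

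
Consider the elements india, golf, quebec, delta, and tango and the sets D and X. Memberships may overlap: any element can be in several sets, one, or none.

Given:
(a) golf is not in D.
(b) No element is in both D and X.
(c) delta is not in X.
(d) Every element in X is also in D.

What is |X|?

0

From (a): golf ∉ D.
From (c): delta ∉ X.
(d) contrapositive: golf ∉ X.
Suppose india ∈ X: no assignment then satisfies all the clues, so india ∉ X.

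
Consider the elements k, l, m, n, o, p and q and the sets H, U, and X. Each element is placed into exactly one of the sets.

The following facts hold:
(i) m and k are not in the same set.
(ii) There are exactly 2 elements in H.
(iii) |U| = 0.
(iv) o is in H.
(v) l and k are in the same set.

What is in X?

X = {k, l, n, p, q}

From (iv): o ∈ H.
(iii): U already has 0, so the rest are out.
Suppose k ∉ X: no assignment then satisfies all the clues, so k ∈ X.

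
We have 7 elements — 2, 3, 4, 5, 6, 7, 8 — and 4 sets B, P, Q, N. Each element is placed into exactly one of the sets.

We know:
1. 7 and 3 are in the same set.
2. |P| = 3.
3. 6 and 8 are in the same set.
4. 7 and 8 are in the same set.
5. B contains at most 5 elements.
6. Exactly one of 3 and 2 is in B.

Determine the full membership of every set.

B = {3, 6, 7, 8}; P = {2, 4, 5}; Q = {}; N = {}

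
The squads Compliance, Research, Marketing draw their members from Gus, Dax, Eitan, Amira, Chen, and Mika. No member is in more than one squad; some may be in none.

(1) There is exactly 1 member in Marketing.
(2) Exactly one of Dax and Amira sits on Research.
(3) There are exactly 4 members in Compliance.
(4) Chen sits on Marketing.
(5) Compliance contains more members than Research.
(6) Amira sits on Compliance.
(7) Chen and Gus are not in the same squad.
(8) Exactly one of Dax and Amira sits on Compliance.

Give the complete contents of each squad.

From (4): Chen ∈ Marketing.
From (6): Amira ∈ Compliance.
(1): Marketing already has 1, so the rest are out.
(2) (exactly one): Dax ∈ Research.
(3): only 4 candidates remain for Compliance, so all are in.

Compliance = {Amira, Eitan, Gus, Mika}; Research = {Dax}; Marketing = {Chen}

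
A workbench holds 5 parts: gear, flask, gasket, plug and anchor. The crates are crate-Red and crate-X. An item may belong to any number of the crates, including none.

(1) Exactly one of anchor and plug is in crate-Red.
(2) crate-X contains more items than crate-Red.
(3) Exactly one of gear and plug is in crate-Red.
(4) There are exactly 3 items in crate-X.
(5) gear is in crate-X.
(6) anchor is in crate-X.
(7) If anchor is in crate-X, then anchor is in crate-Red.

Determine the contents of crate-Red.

crate-Red = {anchor, gear}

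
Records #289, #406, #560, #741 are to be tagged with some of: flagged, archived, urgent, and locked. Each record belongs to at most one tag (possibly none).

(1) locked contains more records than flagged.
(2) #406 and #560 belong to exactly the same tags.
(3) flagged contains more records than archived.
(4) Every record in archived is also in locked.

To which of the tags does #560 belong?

#560: locked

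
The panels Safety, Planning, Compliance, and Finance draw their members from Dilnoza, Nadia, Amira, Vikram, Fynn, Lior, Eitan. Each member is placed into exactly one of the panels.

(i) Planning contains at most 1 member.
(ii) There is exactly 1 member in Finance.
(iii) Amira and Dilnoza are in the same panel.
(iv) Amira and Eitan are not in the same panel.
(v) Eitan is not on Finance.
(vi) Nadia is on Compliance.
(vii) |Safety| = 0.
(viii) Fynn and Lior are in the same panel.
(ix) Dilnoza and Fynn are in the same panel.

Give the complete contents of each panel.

Safety = {}; Planning = {Eitan}; Compliance = {Amira, Dilnoza, Fynn, Lior, Nadia}; Finance = {Vikram}

From (v): Eitan ∉ Finance.
From (vi): Nadia ∈ Compliance.
(vii): Safety already has 0, so the rest are out.
Suppose Dilnoza ∈ Planning: no assignment then satisfies all the clues, so Dilnoza ∉ Planning.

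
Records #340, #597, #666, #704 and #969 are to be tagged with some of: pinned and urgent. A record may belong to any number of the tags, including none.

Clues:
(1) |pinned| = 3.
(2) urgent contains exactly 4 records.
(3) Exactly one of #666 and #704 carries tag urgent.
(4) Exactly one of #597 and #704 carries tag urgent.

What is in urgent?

urgent = {#340, #597, #666, #969}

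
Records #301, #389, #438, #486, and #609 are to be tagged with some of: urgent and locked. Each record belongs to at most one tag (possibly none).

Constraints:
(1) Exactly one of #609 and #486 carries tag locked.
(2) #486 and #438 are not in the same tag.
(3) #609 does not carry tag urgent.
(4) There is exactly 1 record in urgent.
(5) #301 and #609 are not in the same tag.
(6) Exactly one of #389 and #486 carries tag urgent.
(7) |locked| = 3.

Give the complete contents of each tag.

urgent = {#486}; locked = {#389, #438, #609}

From (3): #609 ∉ urgent.
Suppose #301 ∈ urgent: no assignment then satisfies all the clues, so #301 ∉ urgent.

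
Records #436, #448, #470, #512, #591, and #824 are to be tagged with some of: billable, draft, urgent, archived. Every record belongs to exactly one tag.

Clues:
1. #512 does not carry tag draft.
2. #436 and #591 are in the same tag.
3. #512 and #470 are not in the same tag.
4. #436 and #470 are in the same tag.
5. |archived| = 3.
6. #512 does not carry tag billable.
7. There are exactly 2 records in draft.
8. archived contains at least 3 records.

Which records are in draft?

draft = {#448, #824}

From (1): #512 ∉ draft.
From (6): #512 ∉ billable.
Suppose #436 ∈ draft: no assignment then satisfies all the clues, so #436 ∉ draft.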